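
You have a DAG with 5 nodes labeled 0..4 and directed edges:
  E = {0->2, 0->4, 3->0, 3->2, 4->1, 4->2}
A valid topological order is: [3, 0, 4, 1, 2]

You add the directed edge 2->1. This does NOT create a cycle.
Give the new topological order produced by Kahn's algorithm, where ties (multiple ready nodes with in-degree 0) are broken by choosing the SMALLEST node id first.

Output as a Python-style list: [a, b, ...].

Answer: [3, 0, 4, 2, 1]

Derivation:
Old toposort: [3, 0, 4, 1, 2]
Added edge: 2->1
Position of 2 (4) > position of 1 (3). Must reorder: 2 must now come before 1.
Run Kahn's algorithm (break ties by smallest node id):
  initial in-degrees: [1, 2, 3, 0, 1]
  ready (indeg=0): [3]
  pop 3: indeg[0]->0; indeg[2]->2 | ready=[0] | order so far=[3]
  pop 0: indeg[2]->1; indeg[4]->0 | ready=[4] | order so far=[3, 0]
  pop 4: indeg[1]->1; indeg[2]->0 | ready=[2] | order so far=[3, 0, 4]
  pop 2: indeg[1]->0 | ready=[1] | order so far=[3, 0, 4, 2]
  pop 1: no out-edges | ready=[] | order so far=[3, 0, 4, 2, 1]
  Result: [3, 0, 4, 2, 1]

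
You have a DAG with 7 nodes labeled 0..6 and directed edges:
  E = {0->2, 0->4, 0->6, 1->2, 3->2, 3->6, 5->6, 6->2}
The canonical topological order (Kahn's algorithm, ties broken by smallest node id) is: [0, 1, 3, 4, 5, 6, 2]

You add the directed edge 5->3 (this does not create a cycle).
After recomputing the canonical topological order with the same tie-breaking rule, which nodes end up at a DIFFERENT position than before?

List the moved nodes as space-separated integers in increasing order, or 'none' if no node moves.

Old toposort: [0, 1, 3, 4, 5, 6, 2]
Added edge 5->3
Recompute Kahn (smallest-id tiebreak):
  initial in-degrees: [0, 0, 4, 1, 1, 0, 3]
  ready (indeg=0): [0, 1, 5]
  pop 0: indeg[2]->3; indeg[4]->0; indeg[6]->2 | ready=[1, 4, 5] | order so far=[0]
  pop 1: indeg[2]->2 | ready=[4, 5] | order so far=[0, 1]
  pop 4: no out-edges | ready=[5] | order so far=[0, 1, 4]
  pop 5: indeg[3]->0; indeg[6]->1 | ready=[3] | order so far=[0, 1, 4, 5]
  pop 3: indeg[2]->1; indeg[6]->0 | ready=[6] | order so far=[0, 1, 4, 5, 3]
  pop 6: indeg[2]->0 | ready=[2] | order so far=[0, 1, 4, 5, 3, 6]
  pop 2: no out-edges | ready=[] | order so far=[0, 1, 4, 5, 3, 6, 2]
New canonical toposort: [0, 1, 4, 5, 3, 6, 2]
Compare positions:
  Node 0: index 0 -> 0 (same)
  Node 1: index 1 -> 1 (same)
  Node 2: index 6 -> 6 (same)
  Node 3: index 2 -> 4 (moved)
  Node 4: index 3 -> 2 (moved)
  Node 5: index 4 -> 3 (moved)
  Node 6: index 5 -> 5 (same)
Nodes that changed position: 3 4 5

Answer: 3 4 5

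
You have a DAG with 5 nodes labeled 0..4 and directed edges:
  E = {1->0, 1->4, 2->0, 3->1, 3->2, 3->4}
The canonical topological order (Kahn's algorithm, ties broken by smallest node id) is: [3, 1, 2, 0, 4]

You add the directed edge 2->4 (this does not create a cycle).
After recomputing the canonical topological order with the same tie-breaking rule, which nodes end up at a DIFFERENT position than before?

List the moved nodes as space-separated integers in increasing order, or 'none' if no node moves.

Answer: none

Derivation:
Old toposort: [3, 1, 2, 0, 4]
Added edge 2->4
Recompute Kahn (smallest-id tiebreak):
  initial in-degrees: [2, 1, 1, 0, 3]
  ready (indeg=0): [3]
  pop 3: indeg[1]->0; indeg[2]->0; indeg[4]->2 | ready=[1, 2] | order so far=[3]
  pop 1: indeg[0]->1; indeg[4]->1 | ready=[2] | order so far=[3, 1]
  pop 2: indeg[0]->0; indeg[4]->0 | ready=[0, 4] | order so far=[3, 1, 2]
  pop 0: no out-edges | ready=[4] | order so far=[3, 1, 2, 0]
  pop 4: no out-edges | ready=[] | order so far=[3, 1, 2, 0, 4]
New canonical toposort: [3, 1, 2, 0, 4]
Compare positions:
  Node 0: index 3 -> 3 (same)
  Node 1: index 1 -> 1 (same)
  Node 2: index 2 -> 2 (same)
  Node 3: index 0 -> 0 (same)
  Node 4: index 4 -> 4 (same)
Nodes that changed position: none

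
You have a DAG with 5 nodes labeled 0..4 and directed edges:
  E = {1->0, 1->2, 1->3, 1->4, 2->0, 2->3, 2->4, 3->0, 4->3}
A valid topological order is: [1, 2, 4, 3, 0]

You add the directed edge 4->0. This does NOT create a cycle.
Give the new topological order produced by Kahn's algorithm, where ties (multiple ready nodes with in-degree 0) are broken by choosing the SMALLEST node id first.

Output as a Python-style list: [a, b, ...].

Answer: [1, 2, 4, 3, 0]

Derivation:
Old toposort: [1, 2, 4, 3, 0]
Added edge: 4->0
Position of 4 (2) < position of 0 (4). Old order still valid.
Run Kahn's algorithm (break ties by smallest node id):
  initial in-degrees: [4, 0, 1, 3, 2]
  ready (indeg=0): [1]
  pop 1: indeg[0]->3; indeg[2]->0; indeg[3]->2; indeg[4]->1 | ready=[2] | order so far=[1]
  pop 2: indeg[0]->2; indeg[3]->1; indeg[4]->0 | ready=[4] | order so far=[1, 2]
  pop 4: indeg[0]->1; indeg[3]->0 | ready=[3] | order so far=[1, 2, 4]
  pop 3: indeg[0]->0 | ready=[0] | order so far=[1, 2, 4, 3]
  pop 0: no out-edges | ready=[] | order so far=[1, 2, 4, 3, 0]
  Result: [1, 2, 4, 3, 0]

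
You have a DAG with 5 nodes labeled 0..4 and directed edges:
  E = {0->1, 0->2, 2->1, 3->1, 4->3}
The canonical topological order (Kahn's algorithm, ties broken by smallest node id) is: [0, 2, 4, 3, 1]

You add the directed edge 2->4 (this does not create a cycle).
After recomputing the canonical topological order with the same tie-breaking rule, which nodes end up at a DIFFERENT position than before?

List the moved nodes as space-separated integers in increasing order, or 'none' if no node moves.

Old toposort: [0, 2, 4, 3, 1]
Added edge 2->4
Recompute Kahn (smallest-id tiebreak):
  initial in-degrees: [0, 3, 1, 1, 1]
  ready (indeg=0): [0]
  pop 0: indeg[1]->2; indeg[2]->0 | ready=[2] | order so far=[0]
  pop 2: indeg[1]->1; indeg[4]->0 | ready=[4] | order so far=[0, 2]
  pop 4: indeg[3]->0 | ready=[3] | order so far=[0, 2, 4]
  pop 3: indeg[1]->0 | ready=[1] | order so far=[0, 2, 4, 3]
  pop 1: no out-edges | ready=[] | order so far=[0, 2, 4, 3, 1]
New canonical toposort: [0, 2, 4, 3, 1]
Compare positions:
  Node 0: index 0 -> 0 (same)
  Node 1: index 4 -> 4 (same)
  Node 2: index 1 -> 1 (same)
  Node 3: index 3 -> 3 (same)
  Node 4: index 2 -> 2 (same)
Nodes that changed position: none

Answer: none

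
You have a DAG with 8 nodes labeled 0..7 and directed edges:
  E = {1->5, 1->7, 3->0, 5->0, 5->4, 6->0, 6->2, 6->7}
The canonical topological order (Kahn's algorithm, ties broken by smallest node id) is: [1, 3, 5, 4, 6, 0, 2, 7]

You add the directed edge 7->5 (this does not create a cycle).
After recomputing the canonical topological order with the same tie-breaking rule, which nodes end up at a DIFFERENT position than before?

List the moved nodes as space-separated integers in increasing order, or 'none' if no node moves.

Old toposort: [1, 3, 5, 4, 6, 0, 2, 7]
Added edge 7->5
Recompute Kahn (smallest-id tiebreak):
  initial in-degrees: [3, 0, 1, 0, 1, 2, 0, 2]
  ready (indeg=0): [1, 3, 6]
  pop 1: indeg[5]->1; indeg[7]->1 | ready=[3, 6] | order so far=[1]
  pop 3: indeg[0]->2 | ready=[6] | order so far=[1, 3]
  pop 6: indeg[0]->1; indeg[2]->0; indeg[7]->0 | ready=[2, 7] | order so far=[1, 3, 6]
  pop 2: no out-edges | ready=[7] | order so far=[1, 3, 6, 2]
  pop 7: indeg[5]->0 | ready=[5] | order so far=[1, 3, 6, 2, 7]
  pop 5: indeg[0]->0; indeg[4]->0 | ready=[0, 4] | order so far=[1, 3, 6, 2, 7, 5]
  pop 0: no out-edges | ready=[4] | order so far=[1, 3, 6, 2, 7, 5, 0]
  pop 4: no out-edges | ready=[] | order so far=[1, 3, 6, 2, 7, 5, 0, 4]
New canonical toposort: [1, 3, 6, 2, 7, 5, 0, 4]
Compare positions:
  Node 0: index 5 -> 6 (moved)
  Node 1: index 0 -> 0 (same)
  Node 2: index 6 -> 3 (moved)
  Node 3: index 1 -> 1 (same)
  Node 4: index 3 -> 7 (moved)
  Node 5: index 2 -> 5 (moved)
  Node 6: index 4 -> 2 (moved)
  Node 7: index 7 -> 4 (moved)
Nodes that changed position: 0 2 4 5 6 7

Answer: 0 2 4 5 6 7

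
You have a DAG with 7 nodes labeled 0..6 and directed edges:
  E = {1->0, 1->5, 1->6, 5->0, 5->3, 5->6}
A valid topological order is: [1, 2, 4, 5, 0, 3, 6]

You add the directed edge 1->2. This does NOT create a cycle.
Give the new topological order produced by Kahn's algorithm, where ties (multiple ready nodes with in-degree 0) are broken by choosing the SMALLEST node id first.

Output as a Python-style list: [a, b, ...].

Answer: [1, 2, 4, 5, 0, 3, 6]

Derivation:
Old toposort: [1, 2, 4, 5, 0, 3, 6]
Added edge: 1->2
Position of 1 (0) < position of 2 (1). Old order still valid.
Run Kahn's algorithm (break ties by smallest node id):
  initial in-degrees: [2, 0, 1, 1, 0, 1, 2]
  ready (indeg=0): [1, 4]
  pop 1: indeg[0]->1; indeg[2]->0; indeg[5]->0; indeg[6]->1 | ready=[2, 4, 5] | order so far=[1]
  pop 2: no out-edges | ready=[4, 5] | order so far=[1, 2]
  pop 4: no out-edges | ready=[5] | order so far=[1, 2, 4]
  pop 5: indeg[0]->0; indeg[3]->0; indeg[6]->0 | ready=[0, 3, 6] | order so far=[1, 2, 4, 5]
  pop 0: no out-edges | ready=[3, 6] | order so far=[1, 2, 4, 5, 0]
  pop 3: no out-edges | ready=[6] | order so far=[1, 2, 4, 5, 0, 3]
  pop 6: no out-edges | ready=[] | order so far=[1, 2, 4, 5, 0, 3, 6]
  Result: [1, 2, 4, 5, 0, 3, 6]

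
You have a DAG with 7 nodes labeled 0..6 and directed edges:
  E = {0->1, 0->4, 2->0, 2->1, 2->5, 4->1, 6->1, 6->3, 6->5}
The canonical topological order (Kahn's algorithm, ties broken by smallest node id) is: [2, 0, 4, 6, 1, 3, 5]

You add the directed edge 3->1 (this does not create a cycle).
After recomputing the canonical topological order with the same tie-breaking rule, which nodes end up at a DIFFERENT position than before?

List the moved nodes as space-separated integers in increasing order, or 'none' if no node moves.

Old toposort: [2, 0, 4, 6, 1, 3, 5]
Added edge 3->1
Recompute Kahn (smallest-id tiebreak):
  initial in-degrees: [1, 5, 0, 1, 1, 2, 0]
  ready (indeg=0): [2, 6]
  pop 2: indeg[0]->0; indeg[1]->4; indeg[5]->1 | ready=[0, 6] | order so far=[2]
  pop 0: indeg[1]->3; indeg[4]->0 | ready=[4, 6] | order so far=[2, 0]
  pop 4: indeg[1]->2 | ready=[6] | order so far=[2, 0, 4]
  pop 6: indeg[1]->1; indeg[3]->0; indeg[5]->0 | ready=[3, 5] | order so far=[2, 0, 4, 6]
  pop 3: indeg[1]->0 | ready=[1, 5] | order so far=[2, 0, 4, 6, 3]
  pop 1: no out-edges | ready=[5] | order so far=[2, 0, 4, 6, 3, 1]
  pop 5: no out-edges | ready=[] | order so far=[2, 0, 4, 6, 3, 1, 5]
New canonical toposort: [2, 0, 4, 6, 3, 1, 5]
Compare positions:
  Node 0: index 1 -> 1 (same)
  Node 1: index 4 -> 5 (moved)
  Node 2: index 0 -> 0 (same)
  Node 3: index 5 -> 4 (moved)
  Node 4: index 2 -> 2 (same)
  Node 5: index 6 -> 6 (same)
  Node 6: index 3 -> 3 (same)
Nodes that changed position: 1 3

Answer: 1 3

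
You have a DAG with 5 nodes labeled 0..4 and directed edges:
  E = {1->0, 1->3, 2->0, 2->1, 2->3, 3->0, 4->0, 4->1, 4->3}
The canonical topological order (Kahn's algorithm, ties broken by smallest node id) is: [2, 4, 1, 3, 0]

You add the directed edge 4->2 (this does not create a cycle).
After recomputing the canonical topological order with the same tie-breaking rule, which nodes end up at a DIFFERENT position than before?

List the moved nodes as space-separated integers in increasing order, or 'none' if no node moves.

Answer: 2 4

Derivation:
Old toposort: [2, 4, 1, 3, 0]
Added edge 4->2
Recompute Kahn (smallest-id tiebreak):
  initial in-degrees: [4, 2, 1, 3, 0]
  ready (indeg=0): [4]
  pop 4: indeg[0]->3; indeg[1]->1; indeg[2]->0; indeg[3]->2 | ready=[2] | order so far=[4]
  pop 2: indeg[0]->2; indeg[1]->0; indeg[3]->1 | ready=[1] | order so far=[4, 2]
  pop 1: indeg[0]->1; indeg[3]->0 | ready=[3] | order so far=[4, 2, 1]
  pop 3: indeg[0]->0 | ready=[0] | order so far=[4, 2, 1, 3]
  pop 0: no out-edges | ready=[] | order so far=[4, 2, 1, 3, 0]
New canonical toposort: [4, 2, 1, 3, 0]
Compare positions:
  Node 0: index 4 -> 4 (same)
  Node 1: index 2 -> 2 (same)
  Node 2: index 0 -> 1 (moved)
  Node 3: index 3 -> 3 (same)
  Node 4: index 1 -> 0 (moved)
Nodes that changed position: 2 4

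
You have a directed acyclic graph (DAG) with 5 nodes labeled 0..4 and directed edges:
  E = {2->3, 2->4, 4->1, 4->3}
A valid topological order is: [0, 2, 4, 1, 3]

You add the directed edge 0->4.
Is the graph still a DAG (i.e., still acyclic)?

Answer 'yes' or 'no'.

Answer: yes

Derivation:
Given toposort: [0, 2, 4, 1, 3]
Position of 0: index 0; position of 4: index 2
New edge 0->4: forward
Forward edge: respects the existing order. Still a DAG, same toposort still valid.
Still a DAG? yes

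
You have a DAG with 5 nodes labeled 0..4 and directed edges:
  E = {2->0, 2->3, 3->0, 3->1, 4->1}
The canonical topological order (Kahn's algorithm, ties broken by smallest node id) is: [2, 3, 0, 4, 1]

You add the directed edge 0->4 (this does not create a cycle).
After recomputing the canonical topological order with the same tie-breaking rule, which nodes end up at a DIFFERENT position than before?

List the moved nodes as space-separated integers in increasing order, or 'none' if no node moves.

Old toposort: [2, 3, 0, 4, 1]
Added edge 0->4
Recompute Kahn (smallest-id tiebreak):
  initial in-degrees: [2, 2, 0, 1, 1]
  ready (indeg=0): [2]
  pop 2: indeg[0]->1; indeg[3]->0 | ready=[3] | order so far=[2]
  pop 3: indeg[0]->0; indeg[1]->1 | ready=[0] | order so far=[2, 3]
  pop 0: indeg[4]->0 | ready=[4] | order so far=[2, 3, 0]
  pop 4: indeg[1]->0 | ready=[1] | order so far=[2, 3, 0, 4]
  pop 1: no out-edges | ready=[] | order so far=[2, 3, 0, 4, 1]
New canonical toposort: [2, 3, 0, 4, 1]
Compare positions:
  Node 0: index 2 -> 2 (same)
  Node 1: index 4 -> 4 (same)
  Node 2: index 0 -> 0 (same)
  Node 3: index 1 -> 1 (same)
  Node 4: index 3 -> 3 (same)
Nodes that changed position: none

Answer: none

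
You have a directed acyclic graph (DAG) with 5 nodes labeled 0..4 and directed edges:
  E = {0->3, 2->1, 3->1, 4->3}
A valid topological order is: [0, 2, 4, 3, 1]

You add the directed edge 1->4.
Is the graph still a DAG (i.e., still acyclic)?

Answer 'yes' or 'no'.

Given toposort: [0, 2, 4, 3, 1]
Position of 1: index 4; position of 4: index 2
New edge 1->4: backward (u after v in old order)
Backward edge: old toposort is now invalid. Check if this creates a cycle.
Does 4 already reach 1? Reachable from 4: [1, 3, 4]. YES -> cycle!
Still a DAG? no

Answer: no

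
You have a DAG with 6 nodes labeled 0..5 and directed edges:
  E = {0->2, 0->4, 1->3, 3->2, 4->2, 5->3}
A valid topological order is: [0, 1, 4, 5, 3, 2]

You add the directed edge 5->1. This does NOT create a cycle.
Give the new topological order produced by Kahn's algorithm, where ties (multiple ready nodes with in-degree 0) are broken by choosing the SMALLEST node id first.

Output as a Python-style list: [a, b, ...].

Answer: [0, 4, 5, 1, 3, 2]

Derivation:
Old toposort: [0, 1, 4, 5, 3, 2]
Added edge: 5->1
Position of 5 (3) > position of 1 (1). Must reorder: 5 must now come before 1.
Run Kahn's algorithm (break ties by smallest node id):
  initial in-degrees: [0, 1, 3, 2, 1, 0]
  ready (indeg=0): [0, 5]
  pop 0: indeg[2]->2; indeg[4]->0 | ready=[4, 5] | order so far=[0]
  pop 4: indeg[2]->1 | ready=[5] | order so far=[0, 4]
  pop 5: indeg[1]->0; indeg[3]->1 | ready=[1] | order so far=[0, 4, 5]
  pop 1: indeg[3]->0 | ready=[3] | order so far=[0, 4, 5, 1]
  pop 3: indeg[2]->0 | ready=[2] | order so far=[0, 4, 5, 1, 3]
  pop 2: no out-edges | ready=[] | order so far=[0, 4, 5, 1, 3, 2]
  Result: [0, 4, 5, 1, 3, 2]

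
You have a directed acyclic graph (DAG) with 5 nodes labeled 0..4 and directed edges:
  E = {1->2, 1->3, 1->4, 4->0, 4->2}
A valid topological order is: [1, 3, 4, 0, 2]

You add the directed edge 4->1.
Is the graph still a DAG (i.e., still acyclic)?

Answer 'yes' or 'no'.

Given toposort: [1, 3, 4, 0, 2]
Position of 4: index 2; position of 1: index 0
New edge 4->1: backward (u after v in old order)
Backward edge: old toposort is now invalid. Check if this creates a cycle.
Does 1 already reach 4? Reachable from 1: [0, 1, 2, 3, 4]. YES -> cycle!
Still a DAG? no

Answer: no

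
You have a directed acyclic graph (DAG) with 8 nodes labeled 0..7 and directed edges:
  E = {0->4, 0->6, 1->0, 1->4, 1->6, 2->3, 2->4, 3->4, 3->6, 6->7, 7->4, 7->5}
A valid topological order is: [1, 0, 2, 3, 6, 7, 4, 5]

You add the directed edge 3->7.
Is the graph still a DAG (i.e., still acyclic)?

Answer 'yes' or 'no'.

Given toposort: [1, 0, 2, 3, 6, 7, 4, 5]
Position of 3: index 3; position of 7: index 5
New edge 3->7: forward
Forward edge: respects the existing order. Still a DAG, same toposort still valid.
Still a DAG? yes

Answer: yes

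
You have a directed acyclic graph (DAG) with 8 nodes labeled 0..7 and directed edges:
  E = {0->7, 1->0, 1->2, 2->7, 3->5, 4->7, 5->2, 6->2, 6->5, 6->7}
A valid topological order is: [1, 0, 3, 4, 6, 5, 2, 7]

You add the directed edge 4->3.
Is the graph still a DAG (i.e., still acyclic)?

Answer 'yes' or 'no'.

Answer: yes

Derivation:
Given toposort: [1, 0, 3, 4, 6, 5, 2, 7]
Position of 4: index 3; position of 3: index 2
New edge 4->3: backward (u after v in old order)
Backward edge: old toposort is now invalid. Check if this creates a cycle.
Does 3 already reach 4? Reachable from 3: [2, 3, 5, 7]. NO -> still a DAG (reorder needed).
Still a DAG? yes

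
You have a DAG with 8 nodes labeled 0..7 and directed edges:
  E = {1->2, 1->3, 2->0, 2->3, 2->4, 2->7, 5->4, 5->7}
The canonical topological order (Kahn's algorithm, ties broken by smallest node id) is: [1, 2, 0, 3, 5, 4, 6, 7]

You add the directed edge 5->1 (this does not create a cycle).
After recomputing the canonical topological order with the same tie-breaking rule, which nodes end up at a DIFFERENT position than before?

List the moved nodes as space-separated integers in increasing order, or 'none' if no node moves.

Old toposort: [1, 2, 0, 3, 5, 4, 6, 7]
Added edge 5->1
Recompute Kahn (smallest-id tiebreak):
  initial in-degrees: [1, 1, 1, 2, 2, 0, 0, 2]
  ready (indeg=0): [5, 6]
  pop 5: indeg[1]->0; indeg[4]->1; indeg[7]->1 | ready=[1, 6] | order so far=[5]
  pop 1: indeg[2]->0; indeg[3]->1 | ready=[2, 6] | order so far=[5, 1]
  pop 2: indeg[0]->0; indeg[3]->0; indeg[4]->0; indeg[7]->0 | ready=[0, 3, 4, 6, 7] | order so far=[5, 1, 2]
  pop 0: no out-edges | ready=[3, 4, 6, 7] | order so far=[5, 1, 2, 0]
  pop 3: no out-edges | ready=[4, 6, 7] | order so far=[5, 1, 2, 0, 3]
  pop 4: no out-edges | ready=[6, 7] | order so far=[5, 1, 2, 0, 3, 4]
  pop 6: no out-edges | ready=[7] | order so far=[5, 1, 2, 0, 3, 4, 6]
  pop 7: no out-edges | ready=[] | order so far=[5, 1, 2, 0, 3, 4, 6, 7]
New canonical toposort: [5, 1, 2, 0, 3, 4, 6, 7]
Compare positions:
  Node 0: index 2 -> 3 (moved)
  Node 1: index 0 -> 1 (moved)
  Node 2: index 1 -> 2 (moved)
  Node 3: index 3 -> 4 (moved)
  Node 4: index 5 -> 5 (same)
  Node 5: index 4 -> 0 (moved)
  Node 6: index 6 -> 6 (same)
  Node 7: index 7 -> 7 (same)
Nodes that changed position: 0 1 2 3 5

Answer: 0 1 2 3 5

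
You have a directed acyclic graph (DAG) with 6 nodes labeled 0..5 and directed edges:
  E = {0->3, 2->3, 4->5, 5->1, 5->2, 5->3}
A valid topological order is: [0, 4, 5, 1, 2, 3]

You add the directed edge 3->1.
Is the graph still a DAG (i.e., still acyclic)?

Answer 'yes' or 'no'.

Given toposort: [0, 4, 5, 1, 2, 3]
Position of 3: index 5; position of 1: index 3
New edge 3->1: backward (u after v in old order)
Backward edge: old toposort is now invalid. Check if this creates a cycle.
Does 1 already reach 3? Reachable from 1: [1]. NO -> still a DAG (reorder needed).
Still a DAG? yes

Answer: yes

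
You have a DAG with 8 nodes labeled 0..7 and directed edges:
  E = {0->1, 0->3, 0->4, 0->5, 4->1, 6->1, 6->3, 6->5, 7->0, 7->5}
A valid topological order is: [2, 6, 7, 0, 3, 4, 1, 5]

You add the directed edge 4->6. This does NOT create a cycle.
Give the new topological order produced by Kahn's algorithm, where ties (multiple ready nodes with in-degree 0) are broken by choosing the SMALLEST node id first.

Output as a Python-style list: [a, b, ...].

Answer: [2, 7, 0, 4, 6, 1, 3, 5]

Derivation:
Old toposort: [2, 6, 7, 0, 3, 4, 1, 5]
Added edge: 4->6
Position of 4 (5) > position of 6 (1). Must reorder: 4 must now come before 6.
Run Kahn's algorithm (break ties by smallest node id):
  initial in-degrees: [1, 3, 0, 2, 1, 3, 1, 0]
  ready (indeg=0): [2, 7]
  pop 2: no out-edges | ready=[7] | order so far=[2]
  pop 7: indeg[0]->0; indeg[5]->2 | ready=[0] | order so far=[2, 7]
  pop 0: indeg[1]->2; indeg[3]->1; indeg[4]->0; indeg[5]->1 | ready=[4] | order so far=[2, 7, 0]
  pop 4: indeg[1]->1; indeg[6]->0 | ready=[6] | order so far=[2, 7, 0, 4]
  pop 6: indeg[1]->0; indeg[3]->0; indeg[5]->0 | ready=[1, 3, 5] | order so far=[2, 7, 0, 4, 6]
  pop 1: no out-edges | ready=[3, 5] | order so far=[2, 7, 0, 4, 6, 1]
  pop 3: no out-edges | ready=[5] | order so far=[2, 7, 0, 4, 6, 1, 3]
  pop 5: no out-edges | ready=[] | order so far=[2, 7, 0, 4, 6, 1, 3, 5]
  Result: [2, 7, 0, 4, 6, 1, 3, 5]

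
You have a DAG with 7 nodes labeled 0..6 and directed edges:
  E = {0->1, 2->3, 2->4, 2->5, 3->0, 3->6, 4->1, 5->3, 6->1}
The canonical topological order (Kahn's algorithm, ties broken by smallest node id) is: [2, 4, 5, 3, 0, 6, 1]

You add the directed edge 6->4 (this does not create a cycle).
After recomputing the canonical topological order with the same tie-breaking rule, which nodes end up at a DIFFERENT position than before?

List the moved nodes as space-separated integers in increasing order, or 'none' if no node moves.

Old toposort: [2, 4, 5, 3, 0, 6, 1]
Added edge 6->4
Recompute Kahn (smallest-id tiebreak):
  initial in-degrees: [1, 3, 0, 2, 2, 1, 1]
  ready (indeg=0): [2]
  pop 2: indeg[3]->1; indeg[4]->1; indeg[5]->0 | ready=[5] | order so far=[2]
  pop 5: indeg[3]->0 | ready=[3] | order so far=[2, 5]
  pop 3: indeg[0]->0; indeg[6]->0 | ready=[0, 6] | order so far=[2, 5, 3]
  pop 0: indeg[1]->2 | ready=[6] | order so far=[2, 5, 3, 0]
  pop 6: indeg[1]->1; indeg[4]->0 | ready=[4] | order so far=[2, 5, 3, 0, 6]
  pop 4: indeg[1]->0 | ready=[1] | order so far=[2, 5, 3, 0, 6, 4]
  pop 1: no out-edges | ready=[] | order so far=[2, 5, 3, 0, 6, 4, 1]
New canonical toposort: [2, 5, 3, 0, 6, 4, 1]
Compare positions:
  Node 0: index 4 -> 3 (moved)
  Node 1: index 6 -> 6 (same)
  Node 2: index 0 -> 0 (same)
  Node 3: index 3 -> 2 (moved)
  Node 4: index 1 -> 5 (moved)
  Node 5: index 2 -> 1 (moved)
  Node 6: index 5 -> 4 (moved)
Nodes that changed position: 0 3 4 5 6

Answer: 0 3 4 5 6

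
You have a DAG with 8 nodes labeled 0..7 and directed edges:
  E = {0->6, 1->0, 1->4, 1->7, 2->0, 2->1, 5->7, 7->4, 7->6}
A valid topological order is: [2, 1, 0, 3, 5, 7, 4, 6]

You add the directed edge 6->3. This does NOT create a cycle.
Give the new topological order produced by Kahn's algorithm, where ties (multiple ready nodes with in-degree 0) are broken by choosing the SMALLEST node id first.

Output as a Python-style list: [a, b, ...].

Answer: [2, 1, 0, 5, 7, 4, 6, 3]

Derivation:
Old toposort: [2, 1, 0, 3, 5, 7, 4, 6]
Added edge: 6->3
Position of 6 (7) > position of 3 (3). Must reorder: 6 must now come before 3.
Run Kahn's algorithm (break ties by smallest node id):
  initial in-degrees: [2, 1, 0, 1, 2, 0, 2, 2]
  ready (indeg=0): [2, 5]
  pop 2: indeg[0]->1; indeg[1]->0 | ready=[1, 5] | order so far=[2]
  pop 1: indeg[0]->0; indeg[4]->1; indeg[7]->1 | ready=[0, 5] | order so far=[2, 1]
  pop 0: indeg[6]->1 | ready=[5] | order so far=[2, 1, 0]
  pop 5: indeg[7]->0 | ready=[7] | order so far=[2, 1, 0, 5]
  pop 7: indeg[4]->0; indeg[6]->0 | ready=[4, 6] | order so far=[2, 1, 0, 5, 7]
  pop 4: no out-edges | ready=[6] | order so far=[2, 1, 0, 5, 7, 4]
  pop 6: indeg[3]->0 | ready=[3] | order so far=[2, 1, 0, 5, 7, 4, 6]
  pop 3: no out-edges | ready=[] | order so far=[2, 1, 0, 5, 7, 4, 6, 3]
  Result: [2, 1, 0, 5, 7, 4, 6, 3]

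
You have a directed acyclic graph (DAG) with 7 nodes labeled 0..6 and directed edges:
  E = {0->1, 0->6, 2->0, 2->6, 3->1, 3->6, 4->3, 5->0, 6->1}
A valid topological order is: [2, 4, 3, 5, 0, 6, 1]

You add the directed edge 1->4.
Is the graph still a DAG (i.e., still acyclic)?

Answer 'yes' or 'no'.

Answer: no

Derivation:
Given toposort: [2, 4, 3, 5, 0, 6, 1]
Position of 1: index 6; position of 4: index 1
New edge 1->4: backward (u after v in old order)
Backward edge: old toposort is now invalid. Check if this creates a cycle.
Does 4 already reach 1? Reachable from 4: [1, 3, 4, 6]. YES -> cycle!
Still a DAG? no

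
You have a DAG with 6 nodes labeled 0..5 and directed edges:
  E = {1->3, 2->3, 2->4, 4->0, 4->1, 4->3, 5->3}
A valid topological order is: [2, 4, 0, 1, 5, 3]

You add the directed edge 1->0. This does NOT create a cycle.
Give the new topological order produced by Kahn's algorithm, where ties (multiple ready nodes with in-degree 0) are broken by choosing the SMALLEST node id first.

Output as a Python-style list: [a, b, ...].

Answer: [2, 4, 1, 0, 5, 3]

Derivation:
Old toposort: [2, 4, 0, 1, 5, 3]
Added edge: 1->0
Position of 1 (3) > position of 0 (2). Must reorder: 1 must now come before 0.
Run Kahn's algorithm (break ties by smallest node id):
  initial in-degrees: [2, 1, 0, 4, 1, 0]
  ready (indeg=0): [2, 5]
  pop 2: indeg[3]->3; indeg[4]->0 | ready=[4, 5] | order so far=[2]
  pop 4: indeg[0]->1; indeg[1]->0; indeg[3]->2 | ready=[1, 5] | order so far=[2, 4]
  pop 1: indeg[0]->0; indeg[3]->1 | ready=[0, 5] | order so far=[2, 4, 1]
  pop 0: no out-edges | ready=[5] | order so far=[2, 4, 1, 0]
  pop 5: indeg[3]->0 | ready=[3] | order so far=[2, 4, 1, 0, 5]
  pop 3: no out-edges | ready=[] | order so far=[2, 4, 1, 0, 5, 3]
  Result: [2, 4, 1, 0, 5, 3]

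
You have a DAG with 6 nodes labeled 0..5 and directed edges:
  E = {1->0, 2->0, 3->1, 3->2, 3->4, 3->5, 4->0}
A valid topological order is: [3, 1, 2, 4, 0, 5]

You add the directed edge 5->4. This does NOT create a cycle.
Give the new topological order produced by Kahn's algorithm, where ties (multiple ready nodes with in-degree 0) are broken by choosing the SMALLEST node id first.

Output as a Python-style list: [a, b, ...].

Answer: [3, 1, 2, 5, 4, 0]

Derivation:
Old toposort: [3, 1, 2, 4, 0, 5]
Added edge: 5->4
Position of 5 (5) > position of 4 (3). Must reorder: 5 must now come before 4.
Run Kahn's algorithm (break ties by smallest node id):
  initial in-degrees: [3, 1, 1, 0, 2, 1]
  ready (indeg=0): [3]
  pop 3: indeg[1]->0; indeg[2]->0; indeg[4]->1; indeg[5]->0 | ready=[1, 2, 5] | order so far=[3]
  pop 1: indeg[0]->2 | ready=[2, 5] | order so far=[3, 1]
  pop 2: indeg[0]->1 | ready=[5] | order so far=[3, 1, 2]
  pop 5: indeg[4]->0 | ready=[4] | order so far=[3, 1, 2, 5]
  pop 4: indeg[0]->0 | ready=[0] | order so far=[3, 1, 2, 5, 4]
  pop 0: no out-edges | ready=[] | order so far=[3, 1, 2, 5, 4, 0]
  Result: [3, 1, 2, 5, 4, 0]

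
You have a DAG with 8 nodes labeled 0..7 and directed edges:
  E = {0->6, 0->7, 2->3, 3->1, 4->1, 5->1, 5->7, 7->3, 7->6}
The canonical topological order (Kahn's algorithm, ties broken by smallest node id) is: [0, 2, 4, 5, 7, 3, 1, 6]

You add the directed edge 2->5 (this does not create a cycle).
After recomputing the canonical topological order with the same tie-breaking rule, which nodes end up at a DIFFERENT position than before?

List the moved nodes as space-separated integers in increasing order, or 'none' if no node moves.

Old toposort: [0, 2, 4, 5, 7, 3, 1, 6]
Added edge 2->5
Recompute Kahn (smallest-id tiebreak):
  initial in-degrees: [0, 3, 0, 2, 0, 1, 2, 2]
  ready (indeg=0): [0, 2, 4]
  pop 0: indeg[6]->1; indeg[7]->1 | ready=[2, 4] | order so far=[0]
  pop 2: indeg[3]->1; indeg[5]->0 | ready=[4, 5] | order so far=[0, 2]
  pop 4: indeg[1]->2 | ready=[5] | order so far=[0, 2, 4]
  pop 5: indeg[1]->1; indeg[7]->0 | ready=[7] | order so far=[0, 2, 4, 5]
  pop 7: indeg[3]->0; indeg[6]->0 | ready=[3, 6] | order so far=[0, 2, 4, 5, 7]
  pop 3: indeg[1]->0 | ready=[1, 6] | order so far=[0, 2, 4, 5, 7, 3]
  pop 1: no out-edges | ready=[6] | order so far=[0, 2, 4, 5, 7, 3, 1]
  pop 6: no out-edges | ready=[] | order so far=[0, 2, 4, 5, 7, 3, 1, 6]
New canonical toposort: [0, 2, 4, 5, 7, 3, 1, 6]
Compare positions:
  Node 0: index 0 -> 0 (same)
  Node 1: index 6 -> 6 (same)
  Node 2: index 1 -> 1 (same)
  Node 3: index 5 -> 5 (same)
  Node 4: index 2 -> 2 (same)
  Node 5: index 3 -> 3 (same)
  Node 6: index 7 -> 7 (same)
  Node 7: index 4 -> 4 (same)
Nodes that changed position: none

Answer: none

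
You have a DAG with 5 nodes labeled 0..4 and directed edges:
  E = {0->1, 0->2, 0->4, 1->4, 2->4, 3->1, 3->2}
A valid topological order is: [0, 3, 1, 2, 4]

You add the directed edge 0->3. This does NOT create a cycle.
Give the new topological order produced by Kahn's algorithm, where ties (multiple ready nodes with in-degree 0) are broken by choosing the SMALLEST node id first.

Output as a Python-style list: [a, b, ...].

Old toposort: [0, 3, 1, 2, 4]
Added edge: 0->3
Position of 0 (0) < position of 3 (1). Old order still valid.
Run Kahn's algorithm (break ties by smallest node id):
  initial in-degrees: [0, 2, 2, 1, 3]
  ready (indeg=0): [0]
  pop 0: indeg[1]->1; indeg[2]->1; indeg[3]->0; indeg[4]->2 | ready=[3] | order so far=[0]
  pop 3: indeg[1]->0; indeg[2]->0 | ready=[1, 2] | order so far=[0, 3]
  pop 1: indeg[4]->1 | ready=[2] | order so far=[0, 3, 1]
  pop 2: indeg[4]->0 | ready=[4] | order so far=[0, 3, 1, 2]
  pop 4: no out-edges | ready=[] | order so far=[0, 3, 1, 2, 4]
  Result: [0, 3, 1, 2, 4]

Answer: [0, 3, 1, 2, 4]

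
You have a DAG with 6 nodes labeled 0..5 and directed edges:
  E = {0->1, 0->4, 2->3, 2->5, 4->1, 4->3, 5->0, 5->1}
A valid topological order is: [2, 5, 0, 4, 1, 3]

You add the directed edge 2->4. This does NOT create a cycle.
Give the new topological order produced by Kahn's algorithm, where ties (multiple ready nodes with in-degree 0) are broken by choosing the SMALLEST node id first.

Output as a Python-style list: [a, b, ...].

Old toposort: [2, 5, 0, 4, 1, 3]
Added edge: 2->4
Position of 2 (0) < position of 4 (3). Old order still valid.
Run Kahn's algorithm (break ties by smallest node id):
  initial in-degrees: [1, 3, 0, 2, 2, 1]
  ready (indeg=0): [2]
  pop 2: indeg[3]->1; indeg[4]->1; indeg[5]->0 | ready=[5] | order so far=[2]
  pop 5: indeg[0]->0; indeg[1]->2 | ready=[0] | order so far=[2, 5]
  pop 0: indeg[1]->1; indeg[4]->0 | ready=[4] | order so far=[2, 5, 0]
  pop 4: indeg[1]->0; indeg[3]->0 | ready=[1, 3] | order so far=[2, 5, 0, 4]
  pop 1: no out-edges | ready=[3] | order so far=[2, 5, 0, 4, 1]
  pop 3: no out-edges | ready=[] | order so far=[2, 5, 0, 4, 1, 3]
  Result: [2, 5, 0, 4, 1, 3]

Answer: [2, 5, 0, 4, 1, 3]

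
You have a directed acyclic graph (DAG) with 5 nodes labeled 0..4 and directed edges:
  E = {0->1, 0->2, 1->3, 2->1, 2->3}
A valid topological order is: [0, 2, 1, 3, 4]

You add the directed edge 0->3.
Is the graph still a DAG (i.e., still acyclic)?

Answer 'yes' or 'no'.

Answer: yes

Derivation:
Given toposort: [0, 2, 1, 3, 4]
Position of 0: index 0; position of 3: index 3
New edge 0->3: forward
Forward edge: respects the existing order. Still a DAG, same toposort still valid.
Still a DAG? yes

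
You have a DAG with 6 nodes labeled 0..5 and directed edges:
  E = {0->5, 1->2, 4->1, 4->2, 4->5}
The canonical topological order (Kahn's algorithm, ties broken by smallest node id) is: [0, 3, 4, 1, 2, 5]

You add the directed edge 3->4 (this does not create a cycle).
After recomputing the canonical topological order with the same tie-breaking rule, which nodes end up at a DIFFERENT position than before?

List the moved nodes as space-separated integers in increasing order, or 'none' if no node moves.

Answer: none

Derivation:
Old toposort: [0, 3, 4, 1, 2, 5]
Added edge 3->4
Recompute Kahn (smallest-id tiebreak):
  initial in-degrees: [0, 1, 2, 0, 1, 2]
  ready (indeg=0): [0, 3]
  pop 0: indeg[5]->1 | ready=[3] | order so far=[0]
  pop 3: indeg[4]->0 | ready=[4] | order so far=[0, 3]
  pop 4: indeg[1]->0; indeg[2]->1; indeg[5]->0 | ready=[1, 5] | order so far=[0, 3, 4]
  pop 1: indeg[2]->0 | ready=[2, 5] | order so far=[0, 3, 4, 1]
  pop 2: no out-edges | ready=[5] | order so far=[0, 3, 4, 1, 2]
  pop 5: no out-edges | ready=[] | order so far=[0, 3, 4, 1, 2, 5]
New canonical toposort: [0, 3, 4, 1, 2, 5]
Compare positions:
  Node 0: index 0 -> 0 (same)
  Node 1: index 3 -> 3 (same)
  Node 2: index 4 -> 4 (same)
  Node 3: index 1 -> 1 (same)
  Node 4: index 2 -> 2 (same)
  Node 5: index 5 -> 5 (same)
Nodes that changed position: none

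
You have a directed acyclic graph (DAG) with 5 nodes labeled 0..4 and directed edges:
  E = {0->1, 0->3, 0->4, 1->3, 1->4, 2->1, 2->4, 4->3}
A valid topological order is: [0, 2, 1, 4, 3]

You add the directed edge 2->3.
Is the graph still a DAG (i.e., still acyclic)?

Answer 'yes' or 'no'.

Given toposort: [0, 2, 1, 4, 3]
Position of 2: index 1; position of 3: index 4
New edge 2->3: forward
Forward edge: respects the existing order. Still a DAG, same toposort still valid.
Still a DAG? yes

Answer: yes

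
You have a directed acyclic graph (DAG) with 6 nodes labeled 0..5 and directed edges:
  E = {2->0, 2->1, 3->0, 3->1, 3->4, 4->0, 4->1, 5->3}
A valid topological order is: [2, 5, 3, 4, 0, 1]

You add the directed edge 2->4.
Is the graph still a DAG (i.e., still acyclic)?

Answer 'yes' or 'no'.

Answer: yes

Derivation:
Given toposort: [2, 5, 3, 4, 0, 1]
Position of 2: index 0; position of 4: index 3
New edge 2->4: forward
Forward edge: respects the existing order. Still a DAG, same toposort still valid.
Still a DAG? yes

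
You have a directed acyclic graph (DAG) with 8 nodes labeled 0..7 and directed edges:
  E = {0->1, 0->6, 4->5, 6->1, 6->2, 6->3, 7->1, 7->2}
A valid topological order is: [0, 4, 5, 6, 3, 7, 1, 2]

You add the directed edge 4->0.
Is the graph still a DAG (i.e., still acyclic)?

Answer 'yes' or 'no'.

Answer: yes

Derivation:
Given toposort: [0, 4, 5, 6, 3, 7, 1, 2]
Position of 4: index 1; position of 0: index 0
New edge 4->0: backward (u after v in old order)
Backward edge: old toposort is now invalid. Check if this creates a cycle.
Does 0 already reach 4? Reachable from 0: [0, 1, 2, 3, 6]. NO -> still a DAG (reorder needed).
Still a DAG? yes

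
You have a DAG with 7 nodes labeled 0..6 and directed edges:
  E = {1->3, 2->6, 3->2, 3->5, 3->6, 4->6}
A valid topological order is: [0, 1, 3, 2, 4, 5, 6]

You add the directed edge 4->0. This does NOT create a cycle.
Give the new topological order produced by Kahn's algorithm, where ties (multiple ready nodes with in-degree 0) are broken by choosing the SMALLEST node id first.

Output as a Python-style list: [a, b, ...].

Answer: [1, 3, 2, 4, 0, 5, 6]

Derivation:
Old toposort: [0, 1, 3, 2, 4, 5, 6]
Added edge: 4->0
Position of 4 (4) > position of 0 (0). Must reorder: 4 must now come before 0.
Run Kahn's algorithm (break ties by smallest node id):
  initial in-degrees: [1, 0, 1, 1, 0, 1, 3]
  ready (indeg=0): [1, 4]
  pop 1: indeg[3]->0 | ready=[3, 4] | order so far=[1]
  pop 3: indeg[2]->0; indeg[5]->0; indeg[6]->2 | ready=[2, 4, 5] | order so far=[1, 3]
  pop 2: indeg[6]->1 | ready=[4, 5] | order so far=[1, 3, 2]
  pop 4: indeg[0]->0; indeg[6]->0 | ready=[0, 5, 6] | order so far=[1, 3, 2, 4]
  pop 0: no out-edges | ready=[5, 6] | order so far=[1, 3, 2, 4, 0]
  pop 5: no out-edges | ready=[6] | order so far=[1, 3, 2, 4, 0, 5]
  pop 6: no out-edges | ready=[] | order so far=[1, 3, 2, 4, 0, 5, 6]
  Result: [1, 3, 2, 4, 0, 5, 6]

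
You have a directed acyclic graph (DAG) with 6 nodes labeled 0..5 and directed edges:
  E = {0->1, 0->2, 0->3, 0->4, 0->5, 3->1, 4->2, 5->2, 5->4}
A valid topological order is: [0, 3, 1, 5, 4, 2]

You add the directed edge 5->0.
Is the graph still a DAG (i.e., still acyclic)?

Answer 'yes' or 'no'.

Given toposort: [0, 3, 1, 5, 4, 2]
Position of 5: index 3; position of 0: index 0
New edge 5->0: backward (u after v in old order)
Backward edge: old toposort is now invalid. Check if this creates a cycle.
Does 0 already reach 5? Reachable from 0: [0, 1, 2, 3, 4, 5]. YES -> cycle!
Still a DAG? no

Answer: no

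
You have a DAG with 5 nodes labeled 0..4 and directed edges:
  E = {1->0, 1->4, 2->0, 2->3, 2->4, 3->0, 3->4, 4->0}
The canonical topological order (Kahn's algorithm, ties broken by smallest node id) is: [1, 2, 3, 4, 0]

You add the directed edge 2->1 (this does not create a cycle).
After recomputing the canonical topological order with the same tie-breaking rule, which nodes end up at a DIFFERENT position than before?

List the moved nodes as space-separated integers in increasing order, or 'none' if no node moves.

Old toposort: [1, 2, 3, 4, 0]
Added edge 2->1
Recompute Kahn (smallest-id tiebreak):
  initial in-degrees: [4, 1, 0, 1, 3]
  ready (indeg=0): [2]
  pop 2: indeg[0]->3; indeg[1]->0; indeg[3]->0; indeg[4]->2 | ready=[1, 3] | order so far=[2]
  pop 1: indeg[0]->2; indeg[4]->1 | ready=[3] | order so far=[2, 1]
  pop 3: indeg[0]->1; indeg[4]->0 | ready=[4] | order so far=[2, 1, 3]
  pop 4: indeg[0]->0 | ready=[0] | order so far=[2, 1, 3, 4]
  pop 0: no out-edges | ready=[] | order so far=[2, 1, 3, 4, 0]
New canonical toposort: [2, 1, 3, 4, 0]
Compare positions:
  Node 0: index 4 -> 4 (same)
  Node 1: index 0 -> 1 (moved)
  Node 2: index 1 -> 0 (moved)
  Node 3: index 2 -> 2 (same)
  Node 4: index 3 -> 3 (same)
Nodes that changed position: 1 2

Answer: 1 2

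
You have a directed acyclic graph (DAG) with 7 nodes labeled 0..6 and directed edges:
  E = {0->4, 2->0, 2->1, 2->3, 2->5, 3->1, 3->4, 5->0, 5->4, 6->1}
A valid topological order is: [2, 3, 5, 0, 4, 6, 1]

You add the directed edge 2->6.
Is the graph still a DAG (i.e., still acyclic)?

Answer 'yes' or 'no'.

Given toposort: [2, 3, 5, 0, 4, 6, 1]
Position of 2: index 0; position of 6: index 5
New edge 2->6: forward
Forward edge: respects the existing order. Still a DAG, same toposort still valid.
Still a DAG? yes

Answer: yes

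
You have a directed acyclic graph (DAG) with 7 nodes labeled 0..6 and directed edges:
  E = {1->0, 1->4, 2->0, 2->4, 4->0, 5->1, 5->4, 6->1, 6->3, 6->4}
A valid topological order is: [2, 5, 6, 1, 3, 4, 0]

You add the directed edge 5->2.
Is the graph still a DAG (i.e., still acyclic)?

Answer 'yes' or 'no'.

Given toposort: [2, 5, 6, 1, 3, 4, 0]
Position of 5: index 1; position of 2: index 0
New edge 5->2: backward (u after v in old order)
Backward edge: old toposort is now invalid. Check if this creates a cycle.
Does 2 already reach 5? Reachable from 2: [0, 2, 4]. NO -> still a DAG (reorder needed).
Still a DAG? yes

Answer: yes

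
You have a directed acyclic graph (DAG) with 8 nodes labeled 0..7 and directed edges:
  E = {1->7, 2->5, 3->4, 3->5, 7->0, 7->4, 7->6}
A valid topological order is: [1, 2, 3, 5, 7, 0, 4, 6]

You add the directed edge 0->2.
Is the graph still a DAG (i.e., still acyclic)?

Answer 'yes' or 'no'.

Given toposort: [1, 2, 3, 5, 7, 0, 4, 6]
Position of 0: index 5; position of 2: index 1
New edge 0->2: backward (u after v in old order)
Backward edge: old toposort is now invalid. Check if this creates a cycle.
Does 2 already reach 0? Reachable from 2: [2, 5]. NO -> still a DAG (reorder needed).
Still a DAG? yes

Answer: yes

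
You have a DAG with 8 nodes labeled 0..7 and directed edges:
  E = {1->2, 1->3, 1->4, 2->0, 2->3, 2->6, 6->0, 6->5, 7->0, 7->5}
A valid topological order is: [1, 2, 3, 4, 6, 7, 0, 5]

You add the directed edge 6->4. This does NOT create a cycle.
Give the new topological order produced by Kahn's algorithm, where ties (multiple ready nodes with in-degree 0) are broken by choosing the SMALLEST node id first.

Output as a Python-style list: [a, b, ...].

Old toposort: [1, 2, 3, 4, 6, 7, 0, 5]
Added edge: 6->4
Position of 6 (4) > position of 4 (3). Must reorder: 6 must now come before 4.
Run Kahn's algorithm (break ties by smallest node id):
  initial in-degrees: [3, 0, 1, 2, 2, 2, 1, 0]
  ready (indeg=0): [1, 7]
  pop 1: indeg[2]->0; indeg[3]->1; indeg[4]->1 | ready=[2, 7] | order so far=[1]
  pop 2: indeg[0]->2; indeg[3]->0; indeg[6]->0 | ready=[3, 6, 7] | order so far=[1, 2]
  pop 3: no out-edges | ready=[6, 7] | order so far=[1, 2, 3]
  pop 6: indeg[0]->1; indeg[4]->0; indeg[5]->1 | ready=[4, 7] | order so far=[1, 2, 3, 6]
  pop 4: no out-edges | ready=[7] | order so far=[1, 2, 3, 6, 4]
  pop 7: indeg[0]->0; indeg[5]->0 | ready=[0, 5] | order so far=[1, 2, 3, 6, 4, 7]
  pop 0: no out-edges | ready=[5] | order so far=[1, 2, 3, 6, 4, 7, 0]
  pop 5: no out-edges | ready=[] | order so far=[1, 2, 3, 6, 4, 7, 0, 5]
  Result: [1, 2, 3, 6, 4, 7, 0, 5]

Answer: [1, 2, 3, 6, 4, 7, 0, 5]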